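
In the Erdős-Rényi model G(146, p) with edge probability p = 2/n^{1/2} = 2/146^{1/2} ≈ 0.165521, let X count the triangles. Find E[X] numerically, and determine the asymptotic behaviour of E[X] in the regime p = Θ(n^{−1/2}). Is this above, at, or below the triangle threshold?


Number of potential triangles: C(146, 3) = 508080.
Each occurs with probability p³ ≈ (0.165521)³ ≈ 4.53482679e-03.
By linearity: E[X] = C(146, 3)·p³ ≈ 508080 · 4.53482679e-03 ≈ 2304.054794.
Since α = 1/2 < 1, p = c/n^{1/2} ≫ 1/n is above the triangle threshold p ~ 1/n. Asymptotically E[X] ~ (c³/6)·n^{3(1−α)} = (2³/6)·n^{1.5} → ∞; triangles are abundant w.h.p.

E[X] ≈ 2304.054794; in regime p = Θ(1/n^{1/2}) E[X] diverges (above the triangle threshold p ~ 1/n).


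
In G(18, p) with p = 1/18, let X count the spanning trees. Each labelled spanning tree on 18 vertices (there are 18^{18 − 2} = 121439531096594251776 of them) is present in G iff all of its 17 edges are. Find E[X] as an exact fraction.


K_18 has 18^{18 − 2} = 121439531096594251776 labelled spanning trees.
For each such spanning tree H, let X_H = 1 if all 17 edges of H are present in G. Then P[X_H = 1] = p^{17} = (1/18)^{17} = 1/2185911559738696531968.
By linearity: E[X] = Σ_H E[X_H] = 121439531096594251776 · p^{17} = 121439531096594251776 · 1/2185911559738696531968 = 1/18.
Numerically: E[X] ≈ 0.0555556.

E[X] = 121439531096594251776 · (1/18)^{17} = 1/18 ≈ 0.0555556.


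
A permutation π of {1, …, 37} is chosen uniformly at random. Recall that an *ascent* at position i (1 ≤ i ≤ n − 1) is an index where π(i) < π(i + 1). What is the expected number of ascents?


Write X = Σ X_I over i = 1, …, 36, with X_I the indicator of one ascent.
There are 36 indicators.
For each fixed i, the pair (π(i), π(i+1)) is a uniformly random ordered pair of distinct values from {1, …, 37}; by symmetry P[π(i) < π(i+1)] = 1/2.
By linearity: E[X] = 36 · (1/2) = (37 − 1) · (1/2) = 18 ≈ 18.000.

E[X] = 18 = 18.000.


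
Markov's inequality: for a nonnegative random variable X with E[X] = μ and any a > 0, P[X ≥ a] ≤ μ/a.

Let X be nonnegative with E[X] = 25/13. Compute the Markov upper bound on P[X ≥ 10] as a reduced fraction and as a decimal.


μ = E[X] = 25/13, a = 10.
Markov: P[X ≥ 10] ≤ μ/a = (25/13)/10 = 5/26.
Numerically: ≈ 0.1923.
(Since a = 10 > μ = 1.9231, the bound 5/26 is < 1 and informative.)

P[X ≥ 10] ≤ 5/26 ≈ 0.1923.


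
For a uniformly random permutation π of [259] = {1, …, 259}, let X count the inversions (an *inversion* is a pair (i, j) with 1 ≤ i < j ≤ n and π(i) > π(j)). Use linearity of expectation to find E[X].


Write X = Σ X_I over the C(259, 2) = 33411 pairs i < j, with X_I the indicator of one inversion.
There are 33411 indicators.
For each fixed pair i < j, the values π(i) and π(j) are two distinct elements of {1, …, 259} in uniformly random order; by symmetry P[π(i) > π(j)] = 1/2.
By linearity: E[X] = 33411 · (1/2) = C(259, 2) · (1/2) = 33411/2 = 33411/2 ≈ 16705.500.

E[X] = 33411/2 = 16705.500.


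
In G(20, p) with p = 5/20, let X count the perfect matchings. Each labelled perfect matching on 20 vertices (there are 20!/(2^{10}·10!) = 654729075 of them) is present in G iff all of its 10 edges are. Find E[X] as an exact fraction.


K_20 has 20!/(2^{10}·10!) = 654729075 labelled perfect matchings.
For each such perfect matching H, let X_H = 1 if all 10 edges of H are present in G. Then P[X_H = 1] = p^{10} = (1/4)^{10} = 1/1048576.
Summing the indicators: E[X] = Σ_H E[X_H] = 654729075 · p^{10} = 654729075 · 1/1048576 = 654729075/1048576.
Numerically: E[X] ≈ 624.398.

E[X] = 654729075 · (1/4)^{10} = 654729075/1048576 ≈ 624.398.


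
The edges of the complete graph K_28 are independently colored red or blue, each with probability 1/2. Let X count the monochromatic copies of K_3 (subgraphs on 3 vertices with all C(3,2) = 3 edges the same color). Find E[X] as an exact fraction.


Let X = Σ_S X_S over the C(28, 3) = 3276 subsets S of size 3, where X_S = 1 if the K_3 on S is monochromatic.
For a fixed S, the K_3 on S has C(3, 2) = 3 edges. P[all 3 edges red] = (1/2)^3, and likewise for blue, so P[monochromatic] = 2·(1/2)^3 = 2^{1 − 3} = 1/4.
By linearity of expectation: E[X] = C(28, 3) · 2^{1 − 3} = 3276 · 1/4 = 819.
Numerically: E[X] ≈ 819.00000.

E[X] = C(28,3)·2^(1−C(3,2)) = 819 ≈ 819.00000.


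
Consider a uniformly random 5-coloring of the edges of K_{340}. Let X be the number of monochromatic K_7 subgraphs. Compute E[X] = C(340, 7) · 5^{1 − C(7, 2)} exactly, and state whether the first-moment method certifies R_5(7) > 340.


E[X] = C(340, 7) · 5^{1 − 21} = 97932136940560 · 5^{−20} = 97932136940560/95367431640625.
As a reduced fraction: E[X] = 19586427388112/19073486328125 ≈ 1.027.
Is E[X] < 1? NO.
Since E[X] ≥ 1, the first-moment bound is inconclusive at n = 340; it does NOT by itself certify R_5(7) > 340.

E[X] = 19586427388112/19073486328125 ≈ 1.027; E[X] ≥ 1; first-moment method inconclusive here.


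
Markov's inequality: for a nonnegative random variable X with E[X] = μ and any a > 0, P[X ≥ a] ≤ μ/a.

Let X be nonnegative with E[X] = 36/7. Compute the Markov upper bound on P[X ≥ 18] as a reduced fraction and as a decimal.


μ = E[X] = 36/7, a = 18.
Markov: P[X ≥ 18] ≤ μ/a = (36/7)/18 = 2/7.
Numerically: ≈ 0.28571.
(Since a = 18 > μ = 5.14286, the bound 2/7 is < 1 and informative.)

P[X ≥ 18] ≤ 2/7 ≈ 0.28571.


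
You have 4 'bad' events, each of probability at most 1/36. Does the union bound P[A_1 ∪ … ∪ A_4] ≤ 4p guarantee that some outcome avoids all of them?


Union bound: P[∪_{i=1}^{4} A_i] ≤ Σ_i P[A_i] ≤ 4·p = 4·(1/36) = 1/9.
Numerically: 1/9 ≈ 0.1111111.
Is 1/9 < 1? YES.
Since P[∪ A_i] ≤ 1/9 < 1, the complement has P[∩ A_i^c] ≥ 1 − 1/9 = 8/9 > 0, so some outcome avoids every A_i.

4·p = 1/9 ≈ 0.1111111; existence CERTIFIED by the union bound.


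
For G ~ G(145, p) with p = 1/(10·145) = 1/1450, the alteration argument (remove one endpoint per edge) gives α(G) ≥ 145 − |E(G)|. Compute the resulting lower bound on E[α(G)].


E[|E(G)|] = C(145, 2)·p = 10440 · (1/1450) = 36/5.
E[α(G)] ≥ n − E[|E(G)|] = 145 − 36/5 = 689/5.
Numerically: ≈ 137.8000.
(This is only a lower bound; the true E[α(G)] may be larger.)

E[α(G)] ≥ 689/5 ≈ 137.8000.


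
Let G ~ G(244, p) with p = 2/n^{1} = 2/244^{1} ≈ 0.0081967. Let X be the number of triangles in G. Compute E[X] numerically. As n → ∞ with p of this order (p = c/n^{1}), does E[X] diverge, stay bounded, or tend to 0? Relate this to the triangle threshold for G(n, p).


Number of potential triangles: C(244, 3) = 2391444.
Each occurs with probability p³ ≈ (0.0081967)³ ≈ 5.5070689e-07.
By linearity: E[X] = C(244, 3)·p³ ≈ 2391444 · 5.5070689e-07 ≈ 1.31698.
Here α = 1, so p = 2/n is exactly at the triangle threshold p ~ 1/n. Asymptotically E[X] → c³/6 = 2³/6 = 4/3 ≈ 1.33333, a bounded constant. In this regime the triangle count is asymptotically Poisson(c³/6).

E[X] ≈ 1.31698; in regime p = Θ(1/n^{1}) E[X] stays bounded (at the triangle threshold p ~ 1/n).


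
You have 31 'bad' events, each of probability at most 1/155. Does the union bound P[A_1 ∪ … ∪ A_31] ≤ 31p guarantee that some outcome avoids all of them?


Union bound: P[∪_{i=1}^{31} A_i] ≤ Σ_i P[A_i] ≤ 31·p = 31·(1/155) = 1/5.
Numerically: 1/5 ≈ 0.200.
Is 1/5 < 1? YES.
Since P[∪ A_i] ≤ 1/5 < 1, the complement has P[∩ A_i^c] ≥ 1 − 1/5 = 4/5 > 0, so some outcome avoids every A_i.

31·p = 1/5 ≈ 0.200; existence CERTIFIED by the union bound.


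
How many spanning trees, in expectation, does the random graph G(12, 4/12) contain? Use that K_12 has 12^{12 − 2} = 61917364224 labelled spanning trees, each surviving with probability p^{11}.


K_12 has 12^{12 − 2} = 61917364224 labelled spanning trees.
For each such spanning tree H, let X_H = 1 if all 11 edges of H are present in G. Then P[X_H = 1] = p^{11} = (1/3)^{11} = 1/177147.
Summing the indicators: E[X] = Σ_H E[X_H] = 61917364224 · p^{11} = 61917364224 · 1/177147 = 1048576/3.
Numerically: E[X] ≈ 3.4953e+05.

E[X] = 61917364224 · (1/3)^{11} = 1048576/3 ≈ 3.4953e+05.


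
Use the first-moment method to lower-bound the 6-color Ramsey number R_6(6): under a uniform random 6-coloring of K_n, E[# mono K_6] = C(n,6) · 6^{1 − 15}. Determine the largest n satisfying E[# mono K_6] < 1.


We need C(n, 6) · 6^{1 − 15} < 1, i.e. C(n, 6) < 6^{15 − 1} = 78364164096.
Check values of n near the boundary:
  n = 193: C(193, 6) = 66364016544; 66364016544 < 78364164096? YES
  n = 194: C(194, 6) = 68482017072; 68482017072 < 78364164096? YES
  n = 195: C(195, 6) = 70656049360; 70656049360 < 78364164096? YES
  n = 196: C(196, 6) = 72887293024; 72887293024 < 78364164096? YES
  n = 197: C(197, 6) = 75176946208; 75176946208 < 78364164096? YES
  n = 198: C(198, 6) = 77526225777; 77526225777 < 78364164096? YES
  n = 199: C(199, 6) = 79936367511; 79936367511 < 78364164096? NO
  n = 200: C(200, 6) = 82408626300; 82408626300 < 78364164096? NO
  n = 201: C(201, 6) = 84944276340; 84944276340 < 78364164096? NO
The largest n with C(n, 6) < 78364164096 is n = 198 (where E[X] = 25842075259/26121388032 ≈ 0.98931). Hence R_6(6) > 198, i.e. R_6(6) ≥ 199.

Largest n = 198; hence R_6(6) > 198.


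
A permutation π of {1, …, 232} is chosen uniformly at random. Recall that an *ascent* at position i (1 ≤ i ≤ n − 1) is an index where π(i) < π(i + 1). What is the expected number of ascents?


Write X = Σ X_I over i = 1, …, 231, with X_I the indicator of one ascent.
There are 231 indicators.
For each fixed i, the pair (π(i), π(i+1)) is a uniformly random ordered pair of distinct values from {1, …, 232}; by symmetry P[π(i) < π(i+1)] = 1/2.
By linearity: E[X] = 231 · (1/2) = (232 − 1) · (1/2) = 231/2 ≈ 115.50000.

E[X] = 231/2 = 115.50000.


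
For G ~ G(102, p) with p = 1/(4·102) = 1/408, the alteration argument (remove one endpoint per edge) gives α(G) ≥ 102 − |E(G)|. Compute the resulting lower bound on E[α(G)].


E[|E(G)|] = C(102, 2)·p = 5151 · (1/408) = 101/8.
E[α(G)] ≥ n − E[|E(G)|] = 102 − 101/8 = 715/8.
Numerically: ≈ 89.375.
(This is only a lower bound; the true E[α(G)] may be larger.)

E[α(G)] ≥ 715/8 ≈ 89.375.


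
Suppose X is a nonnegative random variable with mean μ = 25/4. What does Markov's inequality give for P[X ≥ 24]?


μ = E[X] = 25/4, a = 24.
Markov: P[X ≥ 24] ≤ μ/a = (25/4)/24 = 25/96.
Numerically: ≈ 0.26042.
(Since a = 24 > μ = 6.25000, the bound 25/96 is < 1 and informative.)

P[X ≥ 24] ≤ 25/96 ≈ 0.26042.


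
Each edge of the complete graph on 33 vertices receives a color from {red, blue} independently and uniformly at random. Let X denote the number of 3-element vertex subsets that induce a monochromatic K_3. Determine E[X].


Let X = Σ_S X_S over the C(33, 3) = 5456 subsets S of size 3, where X_S = 1 if the K_3 on S is monochromatic.
For a fixed S, the K_3 on S has C(3, 2) = 3 edges. P[all 3 edges red] = (1/2)^3, and likewise for blue, so P[monochromatic] = 2·(1/2)^3 = 2^{1 − 3} = 1/4.
Summing: E[X] = C(33, 3) · 2^{1 − 3} = 5456 · 1/4 = 1364.
Numerically: E[X] ≈ 1364.000.

E[X] = C(33,3)·2^(1−C(3,2)) = 1364 ≈ 1364.000.


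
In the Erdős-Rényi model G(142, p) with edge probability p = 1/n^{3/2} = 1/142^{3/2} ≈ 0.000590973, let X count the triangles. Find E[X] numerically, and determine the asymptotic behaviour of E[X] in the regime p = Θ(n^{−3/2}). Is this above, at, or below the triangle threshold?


Number of potential triangles: C(142, 3) = 467180.
Each occurs with probability p³ ≈ (0.000590973)³ ≈ 2.06396558e-10.
By linearity: E[X] = C(142, 3)·p³ ≈ 467180 · 2.06396558e-10 ≈ 0.000096.
Since α = 3/2 > 1, p = c/n^{3/2} = o(1/n) is below the triangle threshold p ~ 1/n. Asymptotically E[X] ~ (c³/6)·n^{3(1−α)} = (1³/6)·n^{-1.5} → 0, so by Markov's inequality G has no triangles w.h.p.

E[X] ≈ 0.000096; in regime p = Θ(1/n^{3/2}) E[X] tends to 0 (below the triangle threshold p ~ 1/n).


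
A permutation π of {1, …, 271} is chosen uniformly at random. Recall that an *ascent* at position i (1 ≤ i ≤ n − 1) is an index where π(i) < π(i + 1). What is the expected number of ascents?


Write X = Σ X_I over i = 1, …, 270, with X_I the indicator of one ascent.
There are 270 indicators.
For each fixed i, the pair (π(i), π(i+1)) is a uniformly random ordered pair of distinct values from {1, …, 271}; by symmetry P[π(i) < π(i+1)] = 1/2.
By linearity: E[X] = 270 · (1/2) = (271 − 1) · (1/2) = 135 ≈ 135.000.

E[X] = 135 = 135.000.


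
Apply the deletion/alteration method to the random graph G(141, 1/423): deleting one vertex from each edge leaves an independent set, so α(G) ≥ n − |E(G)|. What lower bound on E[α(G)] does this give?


E[|E(G)|] = C(141, 2)·p = 9870 · (1/423) = 70/3.
E[α(G)] ≥ n − E[|E(G)|] = 141 − 70/3 = 353/3.
Numerically: ≈ 117.667.
(This is only a lower bound; the true E[α(G)] may be larger.)

E[α(G)] ≥ 353/3 ≈ 117.667.


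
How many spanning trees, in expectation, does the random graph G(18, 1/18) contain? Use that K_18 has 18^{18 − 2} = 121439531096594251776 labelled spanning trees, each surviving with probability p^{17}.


K_18 has 18^{18 − 2} = 121439531096594251776 labelled spanning trees.
For each such spanning tree H, let X_H = 1 if all 17 edges of H are present in G. Then P[X_H = 1] = p^{17} = (1/18)^{17} = 1/2185911559738696531968.
By linearity: E[X] = Σ_H E[X_H] = 121439531096594251776 · p^{17} = 121439531096594251776 · 1/2185911559738696531968 = 1/18.
Numerically: E[X] ≈ 0.0555556.

E[X] = 121439531096594251776 · (1/18)^{17} = 1/18 ≈ 0.0555556.


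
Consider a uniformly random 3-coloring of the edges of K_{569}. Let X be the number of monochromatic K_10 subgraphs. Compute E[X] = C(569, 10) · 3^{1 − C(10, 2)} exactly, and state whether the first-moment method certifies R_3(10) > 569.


E[X] = C(569, 10) · 3^{1 − 45} = 905357721286137524328 · 3^{−44} = 905357721286137524328/984770902183611232881.
As a reduced fraction: E[X] = 100595302365126391592/109418989131512359209 ≈ 0.919.
Is E[X] < 1? YES.
Since E[X] < 1, there exists a 3-coloring of K_{569} with no monochromatic K_10; hence R_3(10) > 569.

E[X] = 100595302365126391592/109418989131512359209 ≈ 0.919; E[X] < 1, so R_3(10) > 569.


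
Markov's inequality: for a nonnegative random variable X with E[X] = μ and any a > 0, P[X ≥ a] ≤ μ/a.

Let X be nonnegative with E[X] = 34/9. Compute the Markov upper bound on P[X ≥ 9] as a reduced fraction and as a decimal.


μ = E[X] = 34/9, a = 9.
Markov: P[X ≥ 9] ≤ μ/a = (34/9)/9 = 34/81.
Numerically: ≈ 0.420.
(Since a = 9 > μ = 3.778, the bound 34/81 is < 1 and informative.)

P[X ≥ 9] ≤ 34/81 ≈ 0.420.


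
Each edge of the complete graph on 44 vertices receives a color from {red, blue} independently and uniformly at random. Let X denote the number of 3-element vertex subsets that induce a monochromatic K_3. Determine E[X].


Let X = Σ_S X_S over the C(44, 3) = 13244 subsets S of size 3, where X_S = 1 if the K_3 on S is monochromatic.
For a fixed S, the K_3 on S has C(3, 2) = 3 edges. P[all 3 edges red] = (1/2)^3, and likewise for blue, so P[monochromatic] = 2·(1/2)^3 = 2^{1 − 3} = 1/4.
By linearity of expectation: E[X] = C(44, 3) · 2^{1 − 3} = 13244 · 1/4 = 3311.
Numerically: E[X] ≈ 3311.0000.

E[X] = C(44,3)·2^(1−C(3,2)) = 3311 ≈ 3311.0000.


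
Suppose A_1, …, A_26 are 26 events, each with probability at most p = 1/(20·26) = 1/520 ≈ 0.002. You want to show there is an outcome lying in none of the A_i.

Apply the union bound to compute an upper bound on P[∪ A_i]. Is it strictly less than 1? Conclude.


Union bound: P[∪_{i=1}^{26} A_i] ≤ Σ_i P[A_i] ≤ 26·p = 26·(1/520) = 1/20.
Numerically: 1/20 ≈ 0.050.
Is 1/20 < 1? YES.
Since P[∪ A_i] ≤ 1/20 < 1, the complement has P[∩ A_i^c] ≥ 1 − 1/20 = 19/20 > 0, so some outcome avoids every A_i.

26·p = 1/20 ≈ 0.050; existence CERTIFIED by the union bound.


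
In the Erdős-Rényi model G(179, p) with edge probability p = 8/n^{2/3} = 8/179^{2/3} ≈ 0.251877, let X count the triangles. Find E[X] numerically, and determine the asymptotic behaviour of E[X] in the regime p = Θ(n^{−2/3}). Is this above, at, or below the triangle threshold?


Number of potential triangles: C(179, 3) = 939929.
Each occurs with probability p³ ≈ (0.251877)³ ≈ 1.59795262e-02.
By linearity: E[X] = C(179, 3)·p³ ≈ 939929 · 1.59795262e-02 ≈ 15019.620112.
Since α = 2/3 < 1, p = c/n^{2/3} ≫ 1/n is above the triangle threshold p ~ 1/n. Asymptotically E[X] ~ (c³/6)·n^{3(1−α)} = (8³/6)·n^{1} → ∞; triangles are abundant w.h.p.

E[X] ≈ 15019.620112; in regime p = Θ(1/n^{2/3}) E[X] diverges (above the triangle threshold p ~ 1/n).


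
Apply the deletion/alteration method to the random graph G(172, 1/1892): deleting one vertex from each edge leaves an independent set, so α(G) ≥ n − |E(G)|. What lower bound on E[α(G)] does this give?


E[|E(G)|] = C(172, 2)·p = 14706 · (1/1892) = 171/22.
E[α(G)] ≥ n − E[|E(G)|] = 172 − 171/22 = 3613/22.
Numerically: ≈ 164.227273.
(This is only a lower bound; the true E[α(G)] may be larger.)

E[α(G)] ≥ 3613/22 ≈ 164.227273.


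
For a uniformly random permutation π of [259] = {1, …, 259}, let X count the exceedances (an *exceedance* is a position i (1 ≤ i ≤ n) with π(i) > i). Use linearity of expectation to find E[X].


Write X = Σ_{i=1}^{259} X_i, where X_i = 1_{π(i) > i}.
For each fixed i, π(i) is uniform over {1, …, 259} (marginal of a uniform permutation), so P[π(i) > i] = (n − i)/n. Summing: Σ_{i=1}^{259} (n − i)/n = (0 + 1 + … + 258)/259 = 259(259 − 1)/(2·259) = (259 − 1)/2.
Hence E[X] = Σ_{i=1}^{259} (259 − i)/259 = 129 ≈ 129.00000.

E[X] = 129 = 129.00000.


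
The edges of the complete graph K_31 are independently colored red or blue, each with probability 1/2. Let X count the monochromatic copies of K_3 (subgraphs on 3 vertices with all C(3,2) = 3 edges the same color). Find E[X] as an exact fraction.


Let X = Σ_S X_S over the C(31, 3) = 4495 subsets S of size 3, where X_S = 1 if the K_3 on S is monochromatic.
For a fixed S, the K_3 on S has C(3, 2) = 3 edges. P[all 3 edges red] = (1/2)^3, and likewise for blue, so P[monochromatic] = 2·(1/2)^3 = 2^{1 − 3} = 1/4.
By linearity of expectation: E[X] = C(31, 3) · 2^{1 − 3} = 4495 · 1/4 = 4495/4.
Numerically: E[X] ≈ 1123.7500.

E[X] = C(31,3)·2^(1−C(3,2)) = 4495/4 ≈ 1123.7500.


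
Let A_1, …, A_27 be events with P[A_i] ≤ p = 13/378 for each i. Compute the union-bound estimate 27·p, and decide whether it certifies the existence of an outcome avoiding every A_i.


Union bound: P[∪_{i=1}^{27} A_i] ≤ Σ_i P[A_i] ≤ 27·p = 27·(13/378) = 13/14.
Numerically: 13/14 ≈ 0.929.
Is 13/14 < 1? YES.
Since P[∪ A_i] ≤ 13/14 < 1, the complement has P[∩ A_i^c] ≥ 1 − 13/14 = 1/14 > 0, so some outcome avoids every A_i.

27·p = 13/14 ≈ 0.929; existence CERTIFIED by the union bound.


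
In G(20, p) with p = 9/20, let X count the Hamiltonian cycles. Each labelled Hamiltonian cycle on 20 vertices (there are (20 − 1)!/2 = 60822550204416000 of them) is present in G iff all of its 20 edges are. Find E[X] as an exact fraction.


K_20 has (20 − 1)!/2 = 60822550204416000 labelled Hamiltonian cycles.
For each such Hamiltonian cycle H, let X_H = 1 if all 20 edges of H are present in G. Then P[X_H = 1] = p^{20} = (9/20)^{20} = 12157665459056928801/104857600000000000000000000.
By linearity of expectation: E[X] = Σ_H E[X_H] = 60822550204416000 · p^{20} = 60822550204416000 · 12157665459056928801/104857600000000000000000000 = 180532279724605553545860280221/25600000000000000000.
Numerically: E[X] ≈ 7.052e+09.

E[X] = 60822550204416000 · (9/20)^{20} = 180532279724605553545860280221/25600000000000000000 ≈ 7.052e+09.


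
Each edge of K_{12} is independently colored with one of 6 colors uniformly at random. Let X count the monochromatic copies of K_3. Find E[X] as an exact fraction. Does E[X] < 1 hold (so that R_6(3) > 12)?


E[X] = C(12, 3) · 6^{1 − 3} = 220 · 6^{−2} = 220/36.
As a reduced fraction: E[X] = 55/9 ≈ 6.111.
Is E[X] < 1? NO.
Since E[X] ≥ 1, the first-moment bound is inconclusive at n = 12; it does NOT by itself certify R_6(3) > 12.

E[X] = 55/9 ≈ 6.111; E[X] ≥ 1; first-moment method inconclusive here.


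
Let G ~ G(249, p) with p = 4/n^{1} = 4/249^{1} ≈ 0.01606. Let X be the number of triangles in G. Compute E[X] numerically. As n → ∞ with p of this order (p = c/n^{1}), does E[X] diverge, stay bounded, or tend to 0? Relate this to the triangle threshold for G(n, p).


Number of potential triangles: C(249, 3) = 2542124.
Each occurs with probability p³ ≈ (0.01606)³ ≈ 4.145548e-06.
By linearity: E[X] = C(249, 3)·p³ ≈ 2542124 · 4.145548e-06 ≈ 10.5385.
Here α = 1, so p = 4/n is exactly at the triangle threshold p ~ 1/n. Asymptotically E[X] → c³/6 = 4³/6 = 32/3 ≈ 10.6667, a bounded constant. In this regime the triangle count is asymptotically Poisson(c³/6).

E[X] ≈ 10.5385; in regime p = Θ(1/n^{1}) E[X] stays bounded (at the triangle threshold p ~ 1/n).


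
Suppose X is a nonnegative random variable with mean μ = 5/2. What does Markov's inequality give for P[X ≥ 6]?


μ = E[X] = 5/2, a = 6.
Markov: P[X ≥ 6] ≤ μ/a = (5/2)/6 = 5/12.
Numerically: ≈ 0.417.
(Since a = 6 > μ = 2.500, the bound 5/12 is < 1 and informative.)

P[X ≥ 6] ≤ 5/12 ≈ 0.417.


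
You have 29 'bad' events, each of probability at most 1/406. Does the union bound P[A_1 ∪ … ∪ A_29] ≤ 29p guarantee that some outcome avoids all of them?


Union bound: P[∪_{i=1}^{29} A_i] ≤ Σ_i P[A_i] ≤ 29·p = 29·(1/406) = 1/14.
Numerically: 1/14 ≈ 0.071429.
Is 1/14 < 1? YES.
Since P[∪ A_i] ≤ 1/14 < 1, the complement has P[∩ A_i^c] ≥ 1 − 1/14 = 13/14 > 0, so some outcome avoids every A_i.

29·p = 1/14 ≈ 0.071429; existence CERTIFIED by the union bound.


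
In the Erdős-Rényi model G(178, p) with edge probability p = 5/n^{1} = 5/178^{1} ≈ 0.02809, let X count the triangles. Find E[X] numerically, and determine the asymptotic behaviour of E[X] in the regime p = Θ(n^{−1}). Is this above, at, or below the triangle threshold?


Number of potential triangles: C(178, 3) = 924176.
Each occurs with probability p³ ≈ (0.02809)³ ≈ 2.216410e-05.
By linearity: E[X] = C(178, 3)·p³ ≈ 924176 · 2.216410e-05 ≈ 20.4835.
Here α = 1, so p = 5/n is exactly at the triangle threshold p ~ 1/n. Asymptotically E[X] → c³/6 = 5³/6 = 125/6 ≈ 20.8333, a bounded constant. In this regime the triangle count is asymptotically Poisson(c³/6).

E[X] ≈ 20.4835; in regime p = Θ(1/n^{1}) E[X] stays bounded (at the triangle threshold p ~ 1/n).


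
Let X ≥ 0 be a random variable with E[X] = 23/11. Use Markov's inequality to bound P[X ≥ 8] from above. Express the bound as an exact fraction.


μ = E[X] = 23/11, a = 8.
Markov: P[X ≥ 8] ≤ μ/a = (23/11)/8 = 23/88.
Numerically: ≈ 0.261.
(Since a = 8 > μ = 2.091, the bound 23/88 is < 1 and informative.)

P[X ≥ 8] ≤ 23/88 ≈ 0.261.


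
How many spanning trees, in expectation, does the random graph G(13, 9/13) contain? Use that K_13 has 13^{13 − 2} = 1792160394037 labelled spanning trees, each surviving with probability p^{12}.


K_13 has 13^{13 − 2} = 1792160394037 labelled spanning trees.
For each such spanning tree H, let X_H = 1 if all 12 edges of H are present in G. Then P[X_H = 1] = p^{12} = (9/13)^{12} = 282429536481/23298085122481.
Summing the indicators: E[X] = Σ_H E[X_H] = 1792160394037 · p^{12} = 1792160394037 · 282429536481/23298085122481 = 282429536481/13.
Numerically: E[X] ≈ 2.17253e+10.

E[X] = 1792160394037 · (9/13)^{12} = 282429536481/13 ≈ 2.17253e+10.


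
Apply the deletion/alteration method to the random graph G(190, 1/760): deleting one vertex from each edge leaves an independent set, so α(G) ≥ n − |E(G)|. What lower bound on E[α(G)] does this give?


E[|E(G)|] = C(190, 2)·p = 17955 · (1/760) = 189/8.
E[α(G)] ≥ n − E[|E(G)|] = 190 − 189/8 = 1331/8.
Numerically: ≈ 166.375000.
(This is only a lower bound; the true E[α(G)] may be larger.)

E[α(G)] ≥ 1331/8 ≈ 166.375000.


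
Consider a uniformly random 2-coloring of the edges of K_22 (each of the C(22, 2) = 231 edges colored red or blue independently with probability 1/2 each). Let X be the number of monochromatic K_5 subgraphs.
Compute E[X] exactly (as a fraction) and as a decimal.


Let X = Σ_S X_S over the C(22, 5) = 26334 subsets S of size 5, where X_S = 1 if the K_5 on S is monochromatic.
For a fixed S, the K_5 on S has C(5, 2) = 10 edges. P[all 10 edges red] = (1/2)^10, and likewise for blue, so P[monochromatic] = 2·(1/2)^10 = 2^{1 − 10} = 1/512.
Summing: E[X] = C(22, 5) · 2^{1 − 10} = 26334 · 1/512 = 13167/256.
Numerically: E[X] ≈ 51.433594.

E[X] = C(22,5)·2^(1−C(5,2)) = 13167/256 ≈ 51.433594.


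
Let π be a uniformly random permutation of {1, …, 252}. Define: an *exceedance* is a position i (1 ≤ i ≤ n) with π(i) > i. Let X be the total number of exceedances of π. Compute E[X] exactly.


Write X = Σ_{i=1}^{252} X_i, where X_i = 1_{π(i) > i}.
For each fixed i, π(i) is uniform over {1, …, 252} (marginal of a uniform permutation), so P[π(i) > i] = (n − i)/n. Summing: Σ_{i=1}^{252} (n − i)/n = (0 + 1 + … + 251)/252 = 252(252 − 1)/(2·252) = (252 − 1)/2.
Hence E[X] = Σ_{i=1}^{252} (252 − i)/252 = 251/2 ≈ 125.500000.

E[X] = 251/2 = 125.500000.


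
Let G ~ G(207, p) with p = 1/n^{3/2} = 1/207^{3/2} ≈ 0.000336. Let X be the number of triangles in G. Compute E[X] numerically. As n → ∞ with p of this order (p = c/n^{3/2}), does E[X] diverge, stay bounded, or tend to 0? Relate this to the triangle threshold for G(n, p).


Number of potential triangles: C(207, 3) = 1456935.
Each occurs with probability p³ ≈ (0.000336)³ ≈ 3.78559e-11.
By linearity: E[X] = C(207, 3)·p³ ≈ 1456935 · 3.78559e-11 ≈ 0.000.
Since α = 3/2 > 1, p = c/n^{3/2} = o(1/n) is below the triangle threshold p ~ 1/n. Asymptotically E[X] ~ (c³/6)·n^{3(1−α)} = (1³/6)·n^{-1.5} → 0, so by Markov's inequality G has no triangles w.h.p.

E[X] ≈ 0.000; in regime p = Θ(1/n^{3/2}) E[X] tends to 0 (below the triangle threshold p ~ 1/n).


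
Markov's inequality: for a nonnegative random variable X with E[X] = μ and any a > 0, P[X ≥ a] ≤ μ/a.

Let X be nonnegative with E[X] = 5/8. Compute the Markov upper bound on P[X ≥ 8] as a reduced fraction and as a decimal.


μ = E[X] = 5/8, a = 8.
Markov: P[X ≥ 8] ≤ μ/a = (5/8)/8 = 5/64.
Numerically: ≈ 0.078125.
(Since a = 8 > μ = 0.625000, the bound 5/64 is < 1 and informative.)

P[X ≥ 8] ≤ 5/64 ≈ 0.078125.


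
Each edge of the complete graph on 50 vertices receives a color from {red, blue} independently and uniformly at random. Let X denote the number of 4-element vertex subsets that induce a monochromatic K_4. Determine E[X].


Let X = Σ_S X_S over the C(50, 4) = 230300 subsets S of size 4, where X_S = 1 if the K_4 on S is monochromatic.
For a fixed S, the K_4 on S has C(4, 2) = 6 edges. P[all 6 edges red] = (1/2)^6, and likewise for blue, so P[monochromatic] = 2·(1/2)^6 = 2^{1 − 6} = 1/32.
By linearity: E[X] = C(50, 4) · 2^{1 − 6} = 230300 · 1/32 = 57575/8.
Numerically: E[X] ≈ 7196.875000.

E[X] = C(50,4)·2^(1−C(4,2)) = 57575/8 ≈ 7196.875000.


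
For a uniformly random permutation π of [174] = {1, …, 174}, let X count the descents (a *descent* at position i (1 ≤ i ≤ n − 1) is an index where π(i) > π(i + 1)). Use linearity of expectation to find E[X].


Write X = Σ X_I over i = 1, …, 173, with X_I the indicator of one descent.
There are 173 indicators.
For each fixed i, the pair (π(i), π(i+1)) is a uniformly random ordered pair of distinct values from {1, …, 174}; by symmetry P[π(i) > π(i+1)] = 1/2.
By linearity: E[X] = 173 · (1/2) = (174 − 1) · (1/2) = 173/2 ≈ 86.500.

E[X] = 173/2 = 86.500.


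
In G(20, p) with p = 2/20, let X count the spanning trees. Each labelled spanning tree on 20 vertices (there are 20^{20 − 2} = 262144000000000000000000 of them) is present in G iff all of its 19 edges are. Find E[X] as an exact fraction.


K_20 has 20^{20 − 2} = 262144000000000000000000 labelled spanning trees.
For each such spanning tree H, let X_H = 1 if all 19 edges of H are present in G. Then P[X_H = 1] = p^{19} = (1/10)^{19} = 1/10000000000000000000.
By linearity of expectation: E[X] = Σ_H E[X_H] = 262144000000000000000000 · p^{19} = 262144000000000000000000 · 1/10000000000000000000 = 131072/5.
Numerically: E[X] ≈ 2.62e+04.

E[X] = 262144000000000000000000 · (1/10)^{19} = 131072/5 ≈ 2.62e+04.


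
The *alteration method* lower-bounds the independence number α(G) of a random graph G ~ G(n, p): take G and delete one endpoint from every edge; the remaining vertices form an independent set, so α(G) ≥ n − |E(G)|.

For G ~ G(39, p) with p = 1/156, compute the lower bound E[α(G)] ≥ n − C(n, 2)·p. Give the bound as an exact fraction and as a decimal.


E[|E(G)|] = C(39, 2)·p = 741 · (1/156) = 19/4.
E[α(G)] ≥ n − E[|E(G)|] = 39 − 19/4 = 137/4.
Numerically: ≈ 34.250.
(This is only a lower bound; the true E[α(G)] may be larger.)

E[α(G)] ≥ 137/4 ≈ 34.250.


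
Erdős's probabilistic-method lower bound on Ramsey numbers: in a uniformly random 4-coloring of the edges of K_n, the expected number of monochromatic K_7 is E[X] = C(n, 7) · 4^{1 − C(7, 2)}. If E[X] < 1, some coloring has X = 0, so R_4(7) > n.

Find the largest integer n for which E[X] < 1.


We need C(n, 7) · 4^{1 − 21} < 1, i.e. C(n, 7) < 4^{21 − 1} = 1099511627776.
Check values of n near the boundary:
  n = 174: C(174, 7) = 847879782984; 847879782984 < 1099511627776? YES
  n = 175: C(175, 7) = 883208107275; 883208107275 < 1099511627776? YES
  n = 176: C(176, 7) = 919790691600; 919790691600 < 1099511627776? YES
  n = 177: C(177, 7) = 957664425960; 957664425960 < 1099511627776? YES
  n = 178: C(178, 7) = 996867063280; 996867063280 < 1099511627776? YES
  n = 179: C(179, 7) = 1037437234460; 1037437234460 < 1099511627776? YES
  n = 180: C(180, 7) = 1079414463600; 1079414463600 < 1099511627776? YES
  n = 181: C(181, 7) = 1122839183400; 1122839183400 < 1099511627776? NO
  n = 182: C(182, 7) = 1167752750736; 1167752750736 < 1099511627776? NO
The largest n with C(n, 7) < 1099511627776 is n = 180 (where E[X] = 67463403975/68719476736 ≈ 0.98172). Hence R_4(7) > 180, i.e. R_4(7) ≥ 181.

Largest n = 180; hence R_4(7) > 180.


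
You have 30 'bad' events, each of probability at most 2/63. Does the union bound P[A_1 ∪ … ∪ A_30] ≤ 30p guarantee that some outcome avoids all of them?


Union bound: P[∪_{i=1}^{30} A_i] ≤ Σ_i P[A_i] ≤ 30·p = 30·(2/63) = 20/21.
Numerically: 20/21 ≈ 0.952381.
Is 20/21 < 1? YES.
Since P[∪ A_i] ≤ 20/21 < 1, the complement has P[∩ A_i^c] ≥ 1 − 20/21 = 1/21 > 0, so some outcome avoids every A_i.

30·p = 20/21 ≈ 0.952381; existence CERTIFIED by the union bound.


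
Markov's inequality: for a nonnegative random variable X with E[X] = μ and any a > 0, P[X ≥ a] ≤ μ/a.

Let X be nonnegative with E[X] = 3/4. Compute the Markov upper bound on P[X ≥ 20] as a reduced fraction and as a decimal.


μ = E[X] = 3/4, a = 20.
Markov: P[X ≥ 20] ≤ μ/a = (3/4)/20 = 3/80.
Numerically: ≈ 0.037500.
(Since a = 20 > μ = 0.750000, the bound 3/80 is < 1 and informative.)

P[X ≥ 20] ≤ 3/80 ≈ 0.037500.


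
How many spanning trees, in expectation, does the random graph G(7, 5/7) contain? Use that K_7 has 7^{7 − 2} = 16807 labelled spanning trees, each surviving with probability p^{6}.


K_7 has 7^{7 − 2} = 16807 labelled spanning trees.
For each such spanning tree H, let X_H = 1 if all 6 edges of H are present in G. Then P[X_H = 1] = p^{6} = (5/7)^{6} = 15625/117649.
Summing the indicators: E[X] = Σ_H E[X_H] = 16807 · p^{6} = 16807 · 15625/117649 = 15625/7.
Numerically: E[X] ≈ 2232.1.

E[X] = 16807 · (5/7)^{6} = 15625/7 ≈ 2232.1.


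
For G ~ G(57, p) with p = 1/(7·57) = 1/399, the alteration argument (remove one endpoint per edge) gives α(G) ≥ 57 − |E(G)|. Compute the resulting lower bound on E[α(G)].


E[|E(G)|] = C(57, 2)·p = 1596 · (1/399) = 4.
E[α(G)] ≥ n − E[|E(G)|] = 57 − 4 = 53.
Numerically: ≈ 53.00000.
(This is only a lower bound; the true E[α(G)] may be larger.)

E[α(G)] ≥ 53 ≈ 53.00000.


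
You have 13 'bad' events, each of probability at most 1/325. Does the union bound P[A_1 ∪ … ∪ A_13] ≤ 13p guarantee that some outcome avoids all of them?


Union bound: P[∪_{i=1}^{13} A_i] ≤ Σ_i P[A_i] ≤ 13·p = 13·(1/325) = 1/25.
Numerically: 1/25 ≈ 0.0400000.
Is 1/25 < 1? YES.
Since P[∪ A_i] ≤ 1/25 < 1, the complement has P[∩ A_i^c] ≥ 1 − 1/25 = 24/25 > 0, so some outcome avoids every A_i.

13·p = 1/25 ≈ 0.0400000; existence CERTIFIED by the union bound.


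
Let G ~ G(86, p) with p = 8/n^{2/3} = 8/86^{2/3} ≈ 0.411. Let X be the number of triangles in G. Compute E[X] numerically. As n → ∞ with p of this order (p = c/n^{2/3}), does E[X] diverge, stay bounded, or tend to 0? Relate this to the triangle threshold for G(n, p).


Number of potential triangles: C(86, 3) = 102340.
Each occurs with probability p³ ≈ (0.411)³ ≈ 6.92266e-02.
By linearity: E[X] = C(86, 3)·p³ ≈ 102340 · 6.92266e-02 ≈ 7084.651.
Since α = 2/3 < 1, p = c/n^{2/3} ≫ 1/n is above the triangle threshold p ~ 1/n. Asymptotically E[X] ~ (c³/6)·n^{3(1−α)} = (8³/6)·n^{1} → ∞; triangles are abundant w.h.p.

E[X] ≈ 7084.651; in regime p = Θ(1/n^{2/3}) E[X] diverges (above the triangle threshold p ~ 1/n).


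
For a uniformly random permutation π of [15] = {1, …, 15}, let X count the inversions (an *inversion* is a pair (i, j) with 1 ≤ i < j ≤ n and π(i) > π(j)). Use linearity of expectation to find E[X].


Write X = Σ X_I over the C(15, 2) = 105 pairs i < j, with X_I the indicator of one inversion.
There are 105 indicators.
For each fixed pair i < j, the values π(i) and π(j) are two distinct elements of {1, …, 15} in uniformly random order; by symmetry P[π(i) > π(j)] = 1/2.
By linearity: E[X] = 105 · (1/2) = C(15, 2) · (1/2) = 105/2 = 105/2 ≈ 52.5000.

E[X] = 105/2 = 52.5000.


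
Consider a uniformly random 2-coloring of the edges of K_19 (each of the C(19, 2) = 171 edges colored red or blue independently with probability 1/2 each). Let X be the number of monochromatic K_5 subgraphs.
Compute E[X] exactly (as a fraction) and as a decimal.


Let X = Σ_S X_S over the C(19, 5) = 11628 subsets S of size 5, where X_S = 1 if the K_5 on S is monochromatic.
For a fixed S, the K_5 on S has C(5, 2) = 10 edges. P[all 10 edges red] = (1/2)^10, and likewise for blue, so P[monochromatic] = 2·(1/2)^10 = 2^{1 − 10} = 1/512.
Summing: E[X] = C(19, 5) · 2^{1 − 10} = 11628 · 1/512 = 2907/128.
Numerically: E[X] ≈ 22.7109.

E[X] = C(19,5)·2^(1−C(5,2)) = 2907/128 ≈ 22.7109.


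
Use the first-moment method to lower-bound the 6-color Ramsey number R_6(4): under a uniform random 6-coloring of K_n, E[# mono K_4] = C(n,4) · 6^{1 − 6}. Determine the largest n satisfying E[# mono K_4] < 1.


We need C(n, 4) · 6^{1 − 6} < 1, i.e. C(n, 4) < 6^{6 − 1} = 7776.
Check values of n near the boundary:
  n = 18: C(18, 4) = 3060; 3060 < 7776? YES
  n = 19: C(19, 4) = 3876; 3876 < 7776? YES
  n = 20: C(20, 4) = 4845; 4845 < 7776? YES
  n = 21: C(21, 4) = 5985; 5985 < 7776? YES
  n = 22: C(22, 4) = 7315; 7315 < 7776? YES
  n = 23: C(23, 4) = 8855; 8855 < 7776? NO
  n = 24: C(24, 4) = 10626; 10626 < 7776? NO
  n = 25: C(25, 4) = 12650; 12650 < 7776? NO
The largest n with C(n, 4) < 7776 is n = 22 (where E[X] = 7315/7776 ≈ 0.941). Hence R_6(4) > 22, i.e. R_6(4) ≥ 23.

Largest n = 22; hence R_6(4) > 22.


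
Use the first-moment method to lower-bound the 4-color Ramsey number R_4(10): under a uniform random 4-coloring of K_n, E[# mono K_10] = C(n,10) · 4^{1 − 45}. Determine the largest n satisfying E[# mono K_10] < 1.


We need C(n, 10) · 4^{1 − 45} < 1, i.e. C(n, 10) < 4^{45 − 1} = 309485009821345068724781056.
Check values of n near the boundary:
  n = 2020: C(2020, 10) = 304832018578739931133653656; 304832018578739931133653656 < 309485009821345068724781056? YES
  n = 2021: C(2021, 10) = 306347841644770462864800616; 306347841644770462864800616 < 309485009821345068724781056? YES
  n = 2022: C(2022, 10) = 307870445231474093395937796; 307870445231474093395937796 < 309485009821345068724781056? YES
  n = 2023: C(2023, 10) = 309399856285778485315440716; 309399856285778485315440716 < 309485009821345068724781056? YES
  n = 2024: C(2024, 10) = 310936101848269937576192656; 310936101848269937576192656 < 309485009821345068724781056? NO
  n = 2025: C(2025, 10) = 312479209053472269772600560; 312479209053472269772600560 < 309485009821345068724781056? NO
  n = 2026: C(2026, 10) = 314029205130126398094885285; 314029205130126398094885285 < 309485009821345068724781056? NO
The largest n with C(n, 10) < 309485009821345068724781056 is n = 2023 (where E[X] = 77349964071444621328860179/77371252455336267181195264 ≈ 0.9997249). Hence R_4(10) > 2023, i.e. R_4(10) ≥ 2024.

Largest n = 2023; hence R_4(10) > 2023.


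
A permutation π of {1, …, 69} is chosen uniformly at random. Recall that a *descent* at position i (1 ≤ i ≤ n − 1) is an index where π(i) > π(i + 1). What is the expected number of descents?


Write X = Σ X_I over i = 1, …, 68, with X_I the indicator of one descent.
There are 68 indicators.
For each fixed i, the pair (π(i), π(i+1)) is a uniformly random ordered pair of distinct values from {1, …, 69}; by symmetry P[π(i) > π(i+1)] = 1/2.
By linearity: E[X] = 68 · (1/2) = (69 − 1) · (1/2) = 34 ≈ 34.000000.

E[X] = 34 = 34.000000.


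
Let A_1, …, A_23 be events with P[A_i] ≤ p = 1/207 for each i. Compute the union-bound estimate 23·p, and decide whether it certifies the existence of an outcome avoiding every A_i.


Union bound: P[∪_{i=1}^{23} A_i] ≤ Σ_i P[A_i] ≤ 23·p = 23·(1/207) = 1/9.
Numerically: 1/9 ≈ 0.111.
Is 1/9 < 1? YES.
Since P[∪ A_i] ≤ 1/9 < 1, the complement has P[∩ A_i^c] ≥ 1 − 1/9 = 8/9 > 0, so some outcome avoids every A_i.

23·p = 1/9 ≈ 0.111; existence CERTIFIED by the union bound.


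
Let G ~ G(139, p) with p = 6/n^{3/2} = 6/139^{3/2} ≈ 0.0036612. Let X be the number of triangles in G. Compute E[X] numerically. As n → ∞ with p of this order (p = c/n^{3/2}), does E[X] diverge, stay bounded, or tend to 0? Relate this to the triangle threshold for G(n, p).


Number of potential triangles: C(139, 3) = 437989.
Each occurs with probability p³ ≈ (0.0036612)³ ≈ 4.9078033e-08.
By linearity: E[X] = C(139, 3)·p³ ≈ 437989 · 4.9078033e-08 ≈ 0.02150.
Since α = 3/2 > 1, p = c/n^{3/2} = o(1/n) is below the triangle threshold p ~ 1/n. Asymptotically E[X] ~ (c³/6)·n^{3(1−α)} = (6³/6)·n^{-1.5} → 0, so by Markov's inequality G has no triangles w.h.p.

E[X] ≈ 0.02150; in regime p = Θ(1/n^{3/2}) E[X] tends to 0 (below the triangle threshold p ~ 1/n).


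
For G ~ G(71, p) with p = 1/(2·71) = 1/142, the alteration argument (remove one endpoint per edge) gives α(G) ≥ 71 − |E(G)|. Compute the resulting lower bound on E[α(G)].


E[|E(G)|] = C(71, 2)·p = 2485 · (1/142) = 35/2.
E[α(G)] ≥ n − E[|E(G)|] = 71 − 35/2 = 107/2.
Numerically: ≈ 53.500.
(This is only a lower bound; the true E[α(G)] may be larger.)

E[α(G)] ≥ 107/2 ≈ 53.500.


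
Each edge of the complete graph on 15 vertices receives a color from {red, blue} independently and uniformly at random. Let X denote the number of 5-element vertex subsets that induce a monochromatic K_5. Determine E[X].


Let X = Σ_S X_S over the C(15, 5) = 3003 subsets S of size 5, where X_S = 1 if the K_5 on S is monochromatic.
For a fixed S, the K_5 on S has C(5, 2) = 10 edges. P[all 10 edges red] = (1/2)^10, and likewise for blue, so P[monochromatic] = 2·(1/2)^10 = 2^{1 − 10} = 1/512.
Summing: E[X] = C(15, 5) · 2^{1 − 10} = 3003 · 1/512 = 3003/512.
Numerically: E[X] ≈ 5.86523.

E[X] = C(15,5)·2^(1−C(5,2)) = 3003/512 ≈ 5.86523.
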